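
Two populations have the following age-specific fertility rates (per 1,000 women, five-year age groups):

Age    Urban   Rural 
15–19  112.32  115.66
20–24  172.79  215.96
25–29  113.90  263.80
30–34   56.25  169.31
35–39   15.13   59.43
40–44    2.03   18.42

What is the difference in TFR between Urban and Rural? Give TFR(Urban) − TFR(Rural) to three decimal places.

Urban:
  Sum of ASFRs = 112.32 + 172.79 + 113.90 + 56.25 + 15.13 + 2.03 = 472.42
  TFR = 5 × 472.42 / 1000 = 2.3621
Rural:
  Sum of ASFRs = 115.66 + 215.96 + 263.80 + 169.31 + 59.43 + 18.42 = 842.58
  TFR = 5 × 842.58 / 1000 = 4.2129
Difference = 2.3621 − 4.2129 = -1.8508

-1.851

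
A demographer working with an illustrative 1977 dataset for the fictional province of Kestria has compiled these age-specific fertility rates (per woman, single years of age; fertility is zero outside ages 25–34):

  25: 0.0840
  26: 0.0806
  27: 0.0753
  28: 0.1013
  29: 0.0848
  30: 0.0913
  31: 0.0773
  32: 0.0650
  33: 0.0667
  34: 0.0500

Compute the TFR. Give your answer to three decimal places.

0.776

Sum of ASFRs = 0.0840 + 0.0806 + 0.0753 + 0.1013 + 0.0848 + 0.0913 + 0.0773 + 0.0650 + 0.0667 + 0.0500 = 0.7763
TFR = 0.7763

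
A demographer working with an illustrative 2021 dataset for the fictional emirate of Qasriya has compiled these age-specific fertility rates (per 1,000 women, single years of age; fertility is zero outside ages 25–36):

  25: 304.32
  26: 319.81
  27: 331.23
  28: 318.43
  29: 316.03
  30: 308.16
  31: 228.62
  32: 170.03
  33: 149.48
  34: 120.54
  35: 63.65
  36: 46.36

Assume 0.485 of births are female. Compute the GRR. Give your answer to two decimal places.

1.30

Proportion female at birth = 0.485.
Sum of ASFRs = 304.32 + 319.81 + 331.23 + 318.43 + 316.03 + 308.16 + 228.62 + 170.03 + 149.48 + 120.54 + 63.65 + 46.36 = 2676.66
TFR = 2676.66 / 1000 = 2.67666
GRR = 0.485 × 2.67666 = 1.29818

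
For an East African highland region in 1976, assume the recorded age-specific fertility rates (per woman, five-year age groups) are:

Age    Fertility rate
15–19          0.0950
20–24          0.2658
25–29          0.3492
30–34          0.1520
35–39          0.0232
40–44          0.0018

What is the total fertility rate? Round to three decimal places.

Sum of ASFRs = 0.0950 + 0.2658 + 0.3492 + 0.1520 + 0.0232 + 0.0018 = 0.8870
TFR = 5 × 0.8870 = 4.435

4.435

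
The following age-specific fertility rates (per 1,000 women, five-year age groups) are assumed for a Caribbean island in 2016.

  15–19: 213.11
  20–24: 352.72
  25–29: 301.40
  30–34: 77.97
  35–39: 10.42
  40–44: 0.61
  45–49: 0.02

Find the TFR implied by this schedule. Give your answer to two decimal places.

Sum of ASFRs = 213.11 + 352.72 + 301.40 + 77.97 + 10.42 + 0.61 + 0.02 = 956.25
TFR = 5 × 956.25 / 1000 = 4.78125

4.78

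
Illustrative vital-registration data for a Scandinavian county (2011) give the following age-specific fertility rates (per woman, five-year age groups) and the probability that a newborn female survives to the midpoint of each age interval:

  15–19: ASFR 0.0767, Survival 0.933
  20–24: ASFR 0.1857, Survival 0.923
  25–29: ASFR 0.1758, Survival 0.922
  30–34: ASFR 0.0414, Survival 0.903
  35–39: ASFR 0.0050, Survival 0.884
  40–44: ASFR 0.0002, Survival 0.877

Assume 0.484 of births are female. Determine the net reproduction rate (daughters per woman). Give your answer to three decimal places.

Proportion female at birth = 0.484.
Weighting each age-specific rate by interval width and survival:
  15–19: 5 × 0.0767 × 0.933 = 0.35781
  20–24: 5 × 0.1857 × 0.923 = 0.85701
  25–29: 5 × 0.1758 × 0.922 = 0.81044
  30–34: 5 × 0.0414 × 0.903 = 0.18692
  35–39: 5 × 0.0050 × 0.884 = 0.02210
  40–44: 5 × 0.0002 × 0.877 = 0.00088
Sum = 2.23516
NRR = 0.484 × 2.23516 = 1.08182

1.082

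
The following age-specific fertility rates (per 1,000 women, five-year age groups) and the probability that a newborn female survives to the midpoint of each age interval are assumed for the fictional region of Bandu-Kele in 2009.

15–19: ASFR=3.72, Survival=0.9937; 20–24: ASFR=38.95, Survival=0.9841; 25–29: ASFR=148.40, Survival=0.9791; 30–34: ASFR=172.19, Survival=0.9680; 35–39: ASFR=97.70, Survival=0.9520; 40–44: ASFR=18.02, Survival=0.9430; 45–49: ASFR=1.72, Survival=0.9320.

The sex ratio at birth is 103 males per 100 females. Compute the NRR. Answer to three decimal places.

1.147

Proportion female at birth = 100 / (100 + 103) = 0.49261.
Per-age-group product (5 × ASFR × survival probability):
  15–19: 5 × 3.72/1000 × 0.9937 = 0.01848
  20–24: 5 × 38.95/1000 × 0.9841 = 0.19165
  25–29: 5 × 148.40/1000 × 0.9791 = 0.72649
  30–34: 5 × 172.19/1000 × 0.9680 = 0.83340
  35–39: 5 × 97.70/1000 × 0.9520 = 0.46505
  40–44: 5 × 18.02/1000 × 0.9430 = 0.08496
  45–49: 5 × 1.72/1000 × 0.9320 = 0.00802
Sum = 2.32805
NRR = 0.49261 × 2.32805 = 1.14682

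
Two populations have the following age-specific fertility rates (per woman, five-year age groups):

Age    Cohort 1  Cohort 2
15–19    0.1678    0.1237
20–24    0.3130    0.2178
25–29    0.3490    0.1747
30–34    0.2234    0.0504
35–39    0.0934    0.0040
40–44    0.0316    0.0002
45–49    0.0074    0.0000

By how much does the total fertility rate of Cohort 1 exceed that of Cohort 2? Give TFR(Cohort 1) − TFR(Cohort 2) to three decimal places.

Cohort 1:
  Sum of ASFRs = 0.1678 + 0.3130 + 0.3490 + 0.2234 + 0.0934 + 0.0316 + 0.0074 = 1.1856
  TFR = 5 × 1.1856 = 5.928
Cohort 2:
  Sum of ASFRs = 0.1237 + 0.2178 + 0.1747 + 0.0504 + 0.0040 + 0.0002 + 0.0000 = 0.5708
  TFR = 5 × 0.5708 = 2.854
Difference = 5.928 − 2.854 = 3.074

3.074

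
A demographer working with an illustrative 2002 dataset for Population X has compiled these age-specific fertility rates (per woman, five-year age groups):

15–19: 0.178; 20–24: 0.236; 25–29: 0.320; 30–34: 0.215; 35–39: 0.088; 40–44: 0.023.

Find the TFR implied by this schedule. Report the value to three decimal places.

Sum of ASFRs = 0.178 + 0.236 + 0.320 + 0.215 + 0.088 + 0.023 = 1.060
TFR = 5 × 1.060 = 5.3

5.300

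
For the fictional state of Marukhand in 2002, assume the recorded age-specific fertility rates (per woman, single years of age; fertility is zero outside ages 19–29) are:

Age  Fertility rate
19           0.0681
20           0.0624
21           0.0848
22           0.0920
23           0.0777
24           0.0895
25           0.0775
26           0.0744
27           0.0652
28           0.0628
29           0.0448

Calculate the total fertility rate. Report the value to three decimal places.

Sum of ASFRs = 0.0681 + 0.0624 + 0.0848 + 0.0920 + 0.0777 + 0.0895 + 0.0775 + 0.0744 + 0.0652 + 0.0628 + 0.0448 = 0.7992
TFR = 0.7992

0.799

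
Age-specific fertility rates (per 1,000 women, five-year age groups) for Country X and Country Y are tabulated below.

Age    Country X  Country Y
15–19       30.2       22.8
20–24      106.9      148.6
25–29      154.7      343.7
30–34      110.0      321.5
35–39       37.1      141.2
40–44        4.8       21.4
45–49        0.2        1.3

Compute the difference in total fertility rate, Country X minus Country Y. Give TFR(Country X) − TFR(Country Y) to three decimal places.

Country X:
  Sum of ASFRs = 30.2 + 106.9 + 154.7 + 110.0 + 37.1 + 4.8 + 0.2 = 443.9
  TFR = 5 × 443.9 / 1000 = 2.2195
Country Y:
  Sum of ASFRs = 22.8 + 148.6 + 343.7 + 321.5 + 141.2 + 21.4 + 1.3 = 1000.5
  TFR = 5 × 1000.5 / 1000 = 5.0025
Difference = 2.2195 − 5.0025 = -2.783

-2.783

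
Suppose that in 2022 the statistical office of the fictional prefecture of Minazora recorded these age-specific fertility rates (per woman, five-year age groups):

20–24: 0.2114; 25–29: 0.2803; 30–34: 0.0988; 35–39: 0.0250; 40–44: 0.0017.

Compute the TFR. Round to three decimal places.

3.086

Sum of ASFRs = 0.2114 + 0.2803 + 0.0988 + 0.0250 + 0.0017 = 0.6172
TFR = 5 × 0.6172 = 3.086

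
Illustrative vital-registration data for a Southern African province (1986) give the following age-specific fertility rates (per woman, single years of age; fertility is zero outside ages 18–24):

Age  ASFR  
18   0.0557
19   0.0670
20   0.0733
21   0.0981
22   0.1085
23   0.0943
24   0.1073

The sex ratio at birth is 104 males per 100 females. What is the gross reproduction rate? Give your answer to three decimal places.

Proportion female at birth = 100 / (100 + 104) = 0.49020.
Sum of ASFRs = 0.0557 + 0.0670 + 0.0733 + 0.0981 + 0.1085 + 0.0943 + 0.1073 = 0.6042
TFR = 0.6042
GRR = 0.49020 × 0.6042 = 0.29618

0.296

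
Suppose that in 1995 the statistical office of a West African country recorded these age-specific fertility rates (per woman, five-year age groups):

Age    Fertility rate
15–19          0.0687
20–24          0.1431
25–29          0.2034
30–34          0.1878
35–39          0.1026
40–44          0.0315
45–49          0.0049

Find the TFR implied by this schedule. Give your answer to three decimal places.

Sum of ASFRs = 0.0687 + 0.1431 + 0.2034 + 0.1878 + 0.1026 + 0.0315 + 0.0049 = 0.7420
TFR = 5 × 0.7420 = 3.71

3.710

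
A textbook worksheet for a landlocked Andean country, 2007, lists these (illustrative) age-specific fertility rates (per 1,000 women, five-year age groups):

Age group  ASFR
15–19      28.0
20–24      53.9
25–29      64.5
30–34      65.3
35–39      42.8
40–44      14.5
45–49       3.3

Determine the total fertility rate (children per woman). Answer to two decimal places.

Sum of ASFRs = 28.0 + 53.9 + 64.5 + 65.3 + 42.8 + 14.5 + 3.3 = 272.3
TFR = 5 × 272.3 / 1000 = 1.3615

1.36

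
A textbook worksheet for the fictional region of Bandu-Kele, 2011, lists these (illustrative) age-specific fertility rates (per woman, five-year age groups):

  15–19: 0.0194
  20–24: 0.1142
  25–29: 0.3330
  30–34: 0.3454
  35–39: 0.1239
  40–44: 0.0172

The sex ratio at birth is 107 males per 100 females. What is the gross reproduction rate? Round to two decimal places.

Proportion female at birth = 100 / (100 + 107) = 0.48309.
Sum of ASFRs = 0.0194 + 0.1142 + 0.3330 + 0.3454 + 0.1239 + 0.0172 = 0.9531
TFR = 5 × 0.9531 = 4.7655
GRR = 0.48309 × 4.7655 = 2.30217

2.30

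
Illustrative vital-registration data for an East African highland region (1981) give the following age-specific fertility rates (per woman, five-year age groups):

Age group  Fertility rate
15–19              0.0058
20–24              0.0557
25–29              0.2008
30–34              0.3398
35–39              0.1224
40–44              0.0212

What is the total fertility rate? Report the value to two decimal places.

3.73

Sum of ASFRs = 0.0058 + 0.0557 + 0.2008 + 0.3398 + 0.1224 + 0.0212 = 0.7457
TFR = 5 × 0.7457 = 3.7285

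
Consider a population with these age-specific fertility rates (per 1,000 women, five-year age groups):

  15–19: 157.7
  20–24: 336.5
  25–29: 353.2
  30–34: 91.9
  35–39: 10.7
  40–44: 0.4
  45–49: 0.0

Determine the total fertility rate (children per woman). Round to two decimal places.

4.75

Sum of ASFRs = 157.7 + 336.5 + 353.2 + 91.9 + 10.7 + 0.4 + 0.0 = 950.4
TFR = 5 × 950.4 / 1000 = 4.752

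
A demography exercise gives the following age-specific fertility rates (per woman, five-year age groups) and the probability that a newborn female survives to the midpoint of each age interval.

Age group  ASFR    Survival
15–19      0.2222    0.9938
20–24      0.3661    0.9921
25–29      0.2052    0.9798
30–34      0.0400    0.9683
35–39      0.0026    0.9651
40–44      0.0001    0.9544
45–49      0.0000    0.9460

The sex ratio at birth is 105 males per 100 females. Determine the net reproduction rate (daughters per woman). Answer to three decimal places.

Proportion female at birth = 100 / (100 + 105) = 0.48780.
Survival-weighted fertility by age (5·fₓ·Sₓ):
  15–19: 5 × 0.2222 × 0.9938 = 1.10411
  20–24: 5 × 0.3661 × 0.9921 = 1.81604
  25–29: 5 × 0.2052 × 0.9798 = 1.00527
  30–34: 5 × 0.0400 × 0.9683 = 0.19366
  35–39: 5 × 0.0026 × 0.9651 = 0.01255
  40–44: 5 × 0.0001 × 0.9544 = 0.00048
  45–49: 5 × 0.0000 × 0.9460 = 0.00000
Sum = 4.13211
NRR = 0.48780 × 4.13211 = 2.01564
With NRR above 1 the population is above replacement fertility.

2.016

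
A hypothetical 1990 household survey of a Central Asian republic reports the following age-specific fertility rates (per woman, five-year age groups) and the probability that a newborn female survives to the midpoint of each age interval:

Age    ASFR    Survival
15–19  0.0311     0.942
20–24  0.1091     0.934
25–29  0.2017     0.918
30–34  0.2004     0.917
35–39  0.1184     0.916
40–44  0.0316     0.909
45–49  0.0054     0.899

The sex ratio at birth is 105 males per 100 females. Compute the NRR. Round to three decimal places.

1.566

Proportion female at birth = 100 / (100 + 105) = 0.48780.
Per-age-group product (5 × ASFR × survival probability):
  15–19: 5 × 0.0311 × 0.942 = 0.14648
  20–24: 5 × 0.1091 × 0.934 = 0.50950
  25–29: 5 × 0.2017 × 0.918 = 0.92580
  30–34: 5 × 0.2004 × 0.917 = 0.91883
  35–39: 5 × 0.1184 × 0.916 = 0.54227
  40–44: 5 × 0.0316 × 0.909 = 0.14362
  45–49: 5 × 0.0054 × 0.899 = 0.02427
Sum = 3.21077
NRR = 0.48780 × 3.21077 = 1.56621
NRR > 1, so each generation more than replaces itself.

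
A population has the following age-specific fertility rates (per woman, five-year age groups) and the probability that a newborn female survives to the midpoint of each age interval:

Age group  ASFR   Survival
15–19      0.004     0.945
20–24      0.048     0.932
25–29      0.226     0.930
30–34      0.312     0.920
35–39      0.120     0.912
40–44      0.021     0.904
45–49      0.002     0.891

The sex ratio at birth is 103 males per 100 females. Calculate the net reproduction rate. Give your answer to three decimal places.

1.665

Proportion female at birth = 100 / (100 + 103) = 0.49261.
Each age group contributes 5 × ASFR × survival:
  15–19: 5 × 0.004 × 0.945 = 0.01890
  20–24: 5 × 0.048 × 0.932 = 0.22368
  25–29: 5 × 0.226 × 0.930 = 1.05090
  30–34: 5 × 0.312 × 0.920 = 1.43520
  35–39: 5 × 0.120 × 0.912 = 0.54720
  40–44: 5 × 0.021 × 0.904 = 0.09492
  45–49: 5 × 0.002 × 0.891 = 0.00891
Sum = 3.37971
NRR = 0.49261 × 3.37971 = 1.66488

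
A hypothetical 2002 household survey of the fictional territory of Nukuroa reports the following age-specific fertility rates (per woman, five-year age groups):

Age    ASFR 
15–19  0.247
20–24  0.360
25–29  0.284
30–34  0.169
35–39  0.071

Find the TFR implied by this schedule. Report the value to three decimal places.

5.655

Sum of ASFRs = 0.247 + 0.360 + 0.284 + 0.169 + 0.071 = 1.131
TFR = 5 × 1.131 = 5.655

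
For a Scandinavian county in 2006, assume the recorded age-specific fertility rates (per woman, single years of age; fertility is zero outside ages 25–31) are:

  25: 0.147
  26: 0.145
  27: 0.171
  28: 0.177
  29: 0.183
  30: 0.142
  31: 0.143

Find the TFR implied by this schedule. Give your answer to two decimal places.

Sum of ASFRs = 0.147 + 0.145 + 0.171 + 0.177 + 0.183 + 0.142 + 0.143 = 1.108
TFR = 1.108

1.11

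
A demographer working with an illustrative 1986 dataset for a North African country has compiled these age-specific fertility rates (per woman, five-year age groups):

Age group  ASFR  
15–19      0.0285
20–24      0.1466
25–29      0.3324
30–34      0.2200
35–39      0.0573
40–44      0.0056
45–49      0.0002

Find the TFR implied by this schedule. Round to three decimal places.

3.953

Sum of ASFRs = 0.0285 + 0.1466 + 0.3324 + 0.2200 + 0.0573 + 0.0056 + 0.0002 = 0.7906
TFR = 5 × 0.7906 = 3.953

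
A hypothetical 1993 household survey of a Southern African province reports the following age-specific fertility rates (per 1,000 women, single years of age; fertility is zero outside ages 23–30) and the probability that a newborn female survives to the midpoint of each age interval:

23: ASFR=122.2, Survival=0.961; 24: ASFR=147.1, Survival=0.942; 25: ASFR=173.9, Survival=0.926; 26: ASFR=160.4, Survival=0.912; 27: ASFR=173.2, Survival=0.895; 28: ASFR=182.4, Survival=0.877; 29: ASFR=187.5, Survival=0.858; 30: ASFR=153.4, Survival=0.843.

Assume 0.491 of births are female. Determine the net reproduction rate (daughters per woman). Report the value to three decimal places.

0.574

Proportion female at birth = 0.491.
Each age group contributes 1 × ASFR × survival:
  23: 1 × 122.2/1000 × 0.961 = 0.11743
  24: 1 × 147.1/1000 × 0.942 = 0.13857
  25: 1 × 173.9/1000 × 0.926 = 0.16103
  26: 1 × 160.4/1000 × 0.912 = 0.14628
  27: 1 × 173.2/1000 × 0.895 = 0.15501
  28: 1 × 182.4/1000 × 0.877 = 0.15996
  29: 1 × 187.5/1000 × 0.858 = 0.16088
  30: 1 × 153.4/1000 × 0.843 = 0.12932
Sum = 1.16848
NRR = 0.491 × 1.16848 = 0.57372
With NRR below 1 the population is below replacement fertility.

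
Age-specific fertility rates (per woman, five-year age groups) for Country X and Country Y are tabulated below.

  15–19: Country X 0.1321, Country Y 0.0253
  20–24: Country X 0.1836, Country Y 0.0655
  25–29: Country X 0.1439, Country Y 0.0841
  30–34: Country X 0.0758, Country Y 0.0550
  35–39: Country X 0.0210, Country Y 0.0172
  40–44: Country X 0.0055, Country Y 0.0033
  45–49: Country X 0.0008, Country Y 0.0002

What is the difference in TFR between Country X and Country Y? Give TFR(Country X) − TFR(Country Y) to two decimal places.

Country X:
  Sum of ASFRs = 0.1321 + 0.1836 + 0.1439 + 0.0758 + 0.0210 + 0.0055 + 0.0008 = 0.5627
  TFR = 5 × 0.5627 = 2.8135
Country Y:
  Sum of ASFRs = 0.0253 + 0.0655 + 0.0841 + 0.0550 + 0.0172 + 0.0033 + 0.0002 = 0.2506
  TFR = 5 × 0.2506 = 1.253
Difference = 2.8135 − 1.253 = 1.5605

1.56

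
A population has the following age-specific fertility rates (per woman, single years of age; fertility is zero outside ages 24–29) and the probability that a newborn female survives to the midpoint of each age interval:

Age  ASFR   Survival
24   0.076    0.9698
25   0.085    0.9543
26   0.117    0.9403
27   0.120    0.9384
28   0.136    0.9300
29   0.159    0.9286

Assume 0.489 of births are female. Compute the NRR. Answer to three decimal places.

0.319

Proportion female at birth = 0.489.
Each age group contributes 1 × ASFR × survival:
  24: 1 × 0.076 × 0.9698 = 0.07370
  25: 1 × 0.085 × 0.9543 = 0.08112
  26: 1 × 0.117 × 0.9403 = 0.11002
  27: 1 × 0.120 × 0.9384 = 0.11261
  28: 1 × 0.136 × 0.9300 = 0.12648
  29: 1 × 0.159 × 0.9286 = 0.14765
Sum = 0.65158
NRR = 0.489 × 0.65158 = 0.31862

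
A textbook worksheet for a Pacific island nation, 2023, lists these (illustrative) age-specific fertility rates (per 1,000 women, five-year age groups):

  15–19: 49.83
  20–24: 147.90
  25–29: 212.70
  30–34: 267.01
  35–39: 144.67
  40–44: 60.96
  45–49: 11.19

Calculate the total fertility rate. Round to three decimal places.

Sum of ASFRs = 49.83 + 147.90 + 212.70 + 267.01 + 144.67 + 60.96 + 11.19 = 894.26
TFR = 5 × 894.26 / 1000 = 4.4713

4.471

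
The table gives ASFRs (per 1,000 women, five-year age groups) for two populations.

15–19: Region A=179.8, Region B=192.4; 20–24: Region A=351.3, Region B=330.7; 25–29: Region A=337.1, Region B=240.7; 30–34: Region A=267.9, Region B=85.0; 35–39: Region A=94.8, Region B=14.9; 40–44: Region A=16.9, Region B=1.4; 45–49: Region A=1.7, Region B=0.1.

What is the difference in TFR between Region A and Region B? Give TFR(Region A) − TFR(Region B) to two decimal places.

1.92

Region A:
  Sum of ASFRs = 179.8 + 351.3 + 337.1 + 267.9 + 94.8 + 16.9 + 1.7 = 1249.5
  TFR = 5 × 1249.5 / 1000 = 6.2475
Region B:
  Sum of ASFRs = 192.4 + 330.7 + 240.7 + 85.0 + 14.9 + 1.4 + 0.1 = 865.2
  TFR = 5 × 865.2 / 1000 = 4.326
Difference = 6.2475 − 4.326 = 1.9215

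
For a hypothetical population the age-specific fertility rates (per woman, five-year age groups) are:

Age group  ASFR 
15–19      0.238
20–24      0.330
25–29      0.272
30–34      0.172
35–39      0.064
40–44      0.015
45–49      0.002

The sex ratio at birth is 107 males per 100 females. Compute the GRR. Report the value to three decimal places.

2.640

Proportion female at birth = 100 / (100 + 107) = 0.48309.
Sum of ASFRs = 0.238 + 0.330 + 0.272 + 0.172 + 0.064 + 0.015 + 0.002 = 1.093
TFR = 5 × 1.093 = 5.465
GRR = 0.48309 × 5.465 = 2.64009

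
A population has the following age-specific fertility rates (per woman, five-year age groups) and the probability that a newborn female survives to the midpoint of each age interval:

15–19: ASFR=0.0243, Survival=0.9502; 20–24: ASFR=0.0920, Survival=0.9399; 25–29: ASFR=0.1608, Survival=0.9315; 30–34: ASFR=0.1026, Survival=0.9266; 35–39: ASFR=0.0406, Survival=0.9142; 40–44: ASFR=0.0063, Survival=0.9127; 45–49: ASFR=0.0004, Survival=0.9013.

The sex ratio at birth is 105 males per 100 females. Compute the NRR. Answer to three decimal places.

Proportion female at birth = 100 / (100 + 105) = 0.48780.
Each age group contributes 5 × ASFR × survival:
  15–19: 5 × 0.0243 × 0.9502 = 0.11545
  20–24: 5 × 0.0920 × 0.9399 = 0.43235
  25–29: 5 × 0.1608 × 0.9315 = 0.74893
  30–34: 5 × 0.1026 × 0.9266 = 0.47535
  35–39: 5 × 0.0406 × 0.9142 = 0.18558
  40–44: 5 × 0.0063 × 0.9127 = 0.02875
  45–49: 5 × 0.0004 × 0.9013 = 0.00180
Sum = 1.98821
NRR = 0.48780 × 1.98821 = 0.96985

0.970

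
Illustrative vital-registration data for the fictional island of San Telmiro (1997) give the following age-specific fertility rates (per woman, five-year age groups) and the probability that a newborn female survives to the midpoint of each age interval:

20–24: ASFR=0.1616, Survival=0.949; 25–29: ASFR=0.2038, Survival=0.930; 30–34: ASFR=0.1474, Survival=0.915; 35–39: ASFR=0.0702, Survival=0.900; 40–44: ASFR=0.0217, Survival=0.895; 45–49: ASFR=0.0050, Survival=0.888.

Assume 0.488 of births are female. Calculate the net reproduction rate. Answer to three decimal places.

Proportion female at birth = 0.488.
Per-age-group product (5 × ASFR × survival probability):
  20–24: 5 × 0.1616 × 0.949 = 0.76679
  25–29: 5 × 0.2038 × 0.930 = 0.94767
  30–34: 5 × 0.1474 × 0.915 = 0.67436
  35–39: 5 × 0.0702 × 0.900 = 0.31590
  40–44: 5 × 0.0217 × 0.895 = 0.09711
  45–49: 5 × 0.0050 × 0.888 = 0.02220
Sum = 2.82403
NRR = 0.488 × 2.82403 = 1.37813

1.378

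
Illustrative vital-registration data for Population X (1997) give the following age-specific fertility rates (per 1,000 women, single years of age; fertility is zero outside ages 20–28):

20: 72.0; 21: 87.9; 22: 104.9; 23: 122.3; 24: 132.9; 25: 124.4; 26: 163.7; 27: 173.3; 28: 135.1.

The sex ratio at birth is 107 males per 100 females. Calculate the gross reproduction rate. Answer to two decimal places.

0.54

Proportion female at birth = 100 / (100 + 107) = 0.48309.
Sum of ASFRs = 72.0 + 87.9 + 104.9 + 122.3 + 132.9 + 124.4 + 163.7 + 173.3 + 135.1 = 1116.5
TFR = 1116.5 / 1000 = 1.1165
GRR = 0.48309 × 1.1165 = 0.53937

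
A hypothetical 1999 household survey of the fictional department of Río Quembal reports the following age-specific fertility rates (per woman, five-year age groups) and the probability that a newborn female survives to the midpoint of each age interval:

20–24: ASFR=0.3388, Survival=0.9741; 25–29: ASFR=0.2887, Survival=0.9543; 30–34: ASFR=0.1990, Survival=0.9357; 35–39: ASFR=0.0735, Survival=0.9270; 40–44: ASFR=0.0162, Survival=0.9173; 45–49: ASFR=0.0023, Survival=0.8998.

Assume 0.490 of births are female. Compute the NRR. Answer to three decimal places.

2.148

Proportion female at birth = 0.490.
Weighting each age-specific rate by interval width and survival:
  20–24: 5 × 0.3388 × 0.9741 = 1.65013
  25–29: 5 × 0.2887 × 0.9543 = 1.37753
  30–34: 5 × 0.1990 × 0.9357 = 0.93102
  35–39: 5 × 0.0735 × 0.9270 = 0.34067
  40–44: 5 × 0.0162 × 0.9173 = 0.07430
  45–49: 5 × 0.0023 × 0.8998 = 0.01035
Sum = 4.38400
NRR = 0.490 × 4.38400 = 2.14816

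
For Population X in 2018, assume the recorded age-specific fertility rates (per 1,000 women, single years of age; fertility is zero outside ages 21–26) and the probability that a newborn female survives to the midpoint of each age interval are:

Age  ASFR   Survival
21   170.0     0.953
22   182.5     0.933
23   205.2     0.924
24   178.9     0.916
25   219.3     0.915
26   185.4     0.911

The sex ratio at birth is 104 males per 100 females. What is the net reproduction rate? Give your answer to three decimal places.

Proportion female at birth = 100 / (100 + 104) = 0.49020.
Survival-weighted fertility by age (1·fₓ·Sₓ):
  21: 1 × 170.0/1000 × 0.953 = 0.16201
  22: 1 × 182.5/1000 × 0.933 = 0.17027
  23: 1 × 205.2/1000 × 0.924 = 0.18960
  24: 1 × 178.9/1000 × 0.916 = 0.16387
  25: 1 × 219.3/1000 × 0.915 = 0.20066
  26: 1 × 185.4/1000 × 0.911 = 0.16890
Sum = 1.05531
NRR = 0.49020 × 1.05531 = 0.51731
With NRR below 1 the population is below replacement fertility.

0.517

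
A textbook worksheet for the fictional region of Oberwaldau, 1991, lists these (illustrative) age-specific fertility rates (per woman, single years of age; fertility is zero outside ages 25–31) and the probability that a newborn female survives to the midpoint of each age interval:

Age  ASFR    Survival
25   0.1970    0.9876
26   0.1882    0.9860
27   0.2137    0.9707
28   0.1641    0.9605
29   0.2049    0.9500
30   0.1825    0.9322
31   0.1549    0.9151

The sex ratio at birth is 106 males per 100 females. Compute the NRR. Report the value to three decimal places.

0.608

Proportion female at birth = 100 / (100 + 106) = 0.48544.
Survival-weighted fertility by age (1·fₓ·Sₓ):
  25: 1 × 0.1970 × 0.9876 = 0.19456
  26: 1 × 0.1882 × 0.9860 = 0.18557
  27: 1 × 0.2137 × 0.9707 = 0.20744
  28: 1 × 0.1641 × 0.9605 = 0.15762
  29: 1 × 0.2049 × 0.9500 = 0.19466
  30: 1 × 0.1825 × 0.9322 = 0.17013
  31: 1 × 0.1549 × 0.9151 = 0.14175
Sum = 1.25173
NRR = 0.48544 × 1.25173 = 0.60764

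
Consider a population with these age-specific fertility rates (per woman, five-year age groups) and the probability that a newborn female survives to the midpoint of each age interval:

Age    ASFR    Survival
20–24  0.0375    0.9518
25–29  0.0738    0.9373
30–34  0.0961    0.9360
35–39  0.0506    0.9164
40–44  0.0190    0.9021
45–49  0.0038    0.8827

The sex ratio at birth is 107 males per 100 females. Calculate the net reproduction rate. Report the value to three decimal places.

Proportion female at birth = 100 / (100 + 107) = 0.48309.
Per-age-group product (5 × ASFR × survival probability):
  20–24: 5 × 0.0375 × 0.9518 = 0.17846
  25–29: 5 × 0.0738 × 0.9373 = 0.34586
  30–34: 5 × 0.0961 × 0.9360 = 0.44975
  35–39: 5 × 0.0506 × 0.9164 = 0.23185
  40–44: 5 × 0.0190 × 0.9021 = 0.08570
  45–49: 5 × 0.0038 × 0.8827 = 0.01677
Sum = 1.30839
NRR = 0.48309 × 1.30839 = 0.63207
NRR < 1, so the cohort does not fully replace itself.

0.632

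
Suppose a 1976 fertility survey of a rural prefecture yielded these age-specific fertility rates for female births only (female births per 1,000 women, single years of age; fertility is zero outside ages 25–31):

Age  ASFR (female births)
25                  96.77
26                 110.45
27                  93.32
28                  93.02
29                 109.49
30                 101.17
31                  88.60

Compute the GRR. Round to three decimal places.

0.693

Sum of female ASFRs = 96.77 + 110.45 + 93.32 + 93.02 + 109.49 + 101.17 + 88.60 = 692.82
GRR = 692.82 / 1000 = 0.69282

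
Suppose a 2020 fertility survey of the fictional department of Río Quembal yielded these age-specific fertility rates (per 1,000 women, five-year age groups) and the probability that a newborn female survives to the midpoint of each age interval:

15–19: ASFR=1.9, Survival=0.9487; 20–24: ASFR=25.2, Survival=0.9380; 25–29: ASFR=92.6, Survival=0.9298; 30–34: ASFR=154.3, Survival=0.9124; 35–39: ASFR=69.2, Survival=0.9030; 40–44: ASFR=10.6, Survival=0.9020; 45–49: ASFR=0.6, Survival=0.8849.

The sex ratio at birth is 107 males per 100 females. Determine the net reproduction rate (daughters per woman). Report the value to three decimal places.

Proportion female at birth = 100 / (100 + 107) = 0.48309.
Weighting each age-specific rate by interval width and survival:
  15–19: 5 × 1.9/1000 × 0.9487 = 0.00901
  20–24: 5 × 25.2/1000 × 0.9380 = 0.11819
  25–29: 5 × 92.6/1000 × 0.9298 = 0.43050
  30–34: 5 × 154.3/1000 × 0.9124 = 0.70392
  35–39: 5 × 69.2/1000 × 0.9030 = 0.31244
  40–44: 5 × 10.6/1000 × 0.9020 = 0.04781
  45–49: 5 × 0.6/1000 × 0.8849 = 0.00265
Sum = 1.62452
NRR = 0.48309 × 1.62452 = 0.78479
An NRR under 1 implies long-run decline under these rates.

0.785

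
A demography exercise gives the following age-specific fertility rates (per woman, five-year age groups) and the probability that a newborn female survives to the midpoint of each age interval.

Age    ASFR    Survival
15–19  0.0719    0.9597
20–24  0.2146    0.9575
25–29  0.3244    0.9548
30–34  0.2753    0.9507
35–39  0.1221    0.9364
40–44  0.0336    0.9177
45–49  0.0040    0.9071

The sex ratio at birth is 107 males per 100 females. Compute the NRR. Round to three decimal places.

Proportion female at birth = 100 / (100 + 107) = 0.48309.
Per-age-group product (5 × ASFR × survival probability):
  15–19: 5 × 0.0719 × 0.9597 = 0.34501
  20–24: 5 × 0.2146 × 0.9575 = 1.02740
  25–29: 5 × 0.3244 × 0.9548 = 1.54869
  30–34: 5 × 0.2753 × 0.9507 = 1.30864
  35–39: 5 × 0.1221 × 0.9364 = 0.57167
  40–44: 5 × 0.0336 × 0.9177 = 0.15417
  45–49: 5 × 0.0040 × 0.9071 = 0.01814
Sum = 4.97372
NRR = 0.48309 × 4.97372 = 2.40275

2.403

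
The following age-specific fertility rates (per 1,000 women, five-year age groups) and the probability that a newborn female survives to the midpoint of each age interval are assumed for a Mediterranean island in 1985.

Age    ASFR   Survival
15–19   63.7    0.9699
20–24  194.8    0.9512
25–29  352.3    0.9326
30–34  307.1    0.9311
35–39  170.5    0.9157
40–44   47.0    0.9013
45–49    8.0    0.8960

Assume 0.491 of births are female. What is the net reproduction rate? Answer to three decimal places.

Proportion female at birth = 0.491.
Each age group contributes 5 × ASFR × survival:
  15–19: 5 × 63.7/1000 × 0.9699 = 0.30891
  20–24: 5 × 194.8/1000 × 0.9512 = 0.92647
  25–29: 5 × 352.3/1000 × 0.9326 = 1.64277
  30–34: 5 × 307.1/1000 × 0.9311 = 1.42970
  35–39: 5 × 170.5/1000 × 0.9157 = 0.78063
  40–44: 5 × 47.0/1000 × 0.9013 = 0.21181
  45–49: 5 × 8.0/1000 × 0.8960 = 0.03584
Sum = 5.33613
NRR = 0.491 × 5.33613 = 2.62004
An NRR exceeding 1 indicates intrinsic growth under these rates.

2.620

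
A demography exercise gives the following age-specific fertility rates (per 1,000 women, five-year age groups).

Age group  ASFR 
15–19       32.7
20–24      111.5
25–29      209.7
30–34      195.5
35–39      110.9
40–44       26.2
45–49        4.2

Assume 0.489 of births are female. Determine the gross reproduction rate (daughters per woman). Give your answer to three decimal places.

Proportion female at birth = 0.489.
Sum of ASFRs = 32.7 + 111.5 + 209.7 + 195.5 + 110.9 + 26.2 + 4.2 = 690.7
TFR = 5 × 690.7 / 1000 = 3.4535
GRR = 0.489 × 3.4535 = 1.68876

1.689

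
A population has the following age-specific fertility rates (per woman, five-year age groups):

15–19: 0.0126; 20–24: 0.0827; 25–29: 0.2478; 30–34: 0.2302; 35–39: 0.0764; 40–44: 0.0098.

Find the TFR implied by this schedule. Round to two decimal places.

3.30

Sum of ASFRs = 0.0126 + 0.0827 + 0.2478 + 0.2302 + 0.0764 + 0.0098 = 0.6595
TFR = 5 × 0.6595 = 3.2975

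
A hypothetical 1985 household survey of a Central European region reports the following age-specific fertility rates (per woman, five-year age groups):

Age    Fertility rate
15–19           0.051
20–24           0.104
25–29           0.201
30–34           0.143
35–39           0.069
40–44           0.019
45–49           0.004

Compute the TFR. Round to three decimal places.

2.955

Sum of ASFRs = 0.051 + 0.104 + 0.201 + 0.143 + 0.069 + 0.019 + 0.004 = 0.591
TFR = 5 × 0.591 = 2.955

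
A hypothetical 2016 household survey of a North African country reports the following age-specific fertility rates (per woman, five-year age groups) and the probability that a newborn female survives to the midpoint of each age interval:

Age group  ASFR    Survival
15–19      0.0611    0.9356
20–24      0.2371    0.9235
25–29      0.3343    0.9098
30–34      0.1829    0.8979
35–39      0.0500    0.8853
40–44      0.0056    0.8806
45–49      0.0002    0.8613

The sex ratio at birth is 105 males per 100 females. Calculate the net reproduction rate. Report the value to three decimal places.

Proportion female at birth = 100 / (100 + 105) = 0.48780.
Weighting each age-specific rate by interval width and survival:
  15–19: 5 × 0.0611 × 0.9356 = 0.28583
  20–24: 5 × 0.2371 × 0.9235 = 1.09481
  25–29: 5 × 0.3343 × 0.9098 = 1.52073
  30–34: 5 × 0.1829 × 0.8979 = 0.82113
  35–39: 5 × 0.0500 × 0.8853 = 0.22133
  40–44: 5 × 0.0056 × 0.8806 = 0.02466
  45–49: 5 × 0.0002 × 0.8613 = 0.00086
Sum = 3.96935
NRR = 0.48780 × 3.96935 = 1.93625

1.936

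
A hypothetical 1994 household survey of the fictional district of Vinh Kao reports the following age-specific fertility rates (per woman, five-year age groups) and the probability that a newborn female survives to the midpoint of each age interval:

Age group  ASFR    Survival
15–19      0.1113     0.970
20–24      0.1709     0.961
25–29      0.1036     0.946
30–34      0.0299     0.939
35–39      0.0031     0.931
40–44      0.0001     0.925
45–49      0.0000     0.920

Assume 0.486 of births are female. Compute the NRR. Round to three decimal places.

Proportion female at birth = 0.486.
Per-age-group product (5 × ASFR × survival probability):
  15–19: 5 × 0.1113 × 0.970 = 0.53981
  20–24: 5 × 0.1709 × 0.961 = 0.82117
  25–29: 5 × 0.1036 × 0.946 = 0.49003
  30–34: 5 × 0.0299 × 0.939 = 0.14038
  35–39: 5 × 0.0031 × 0.931 = 0.01443
  40–44: 5 × 0.0001 × 0.925 = 0.00046
  45–49: 5 × 0.0000 × 0.920 = 0.00000
Sum = 2.00628
NRR = 0.486 × 2.00628 = 0.97505

0.975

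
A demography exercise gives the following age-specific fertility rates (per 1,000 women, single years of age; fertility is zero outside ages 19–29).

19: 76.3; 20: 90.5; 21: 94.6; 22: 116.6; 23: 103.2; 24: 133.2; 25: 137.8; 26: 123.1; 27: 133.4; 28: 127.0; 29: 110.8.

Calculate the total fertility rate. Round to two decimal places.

Sum of ASFRs = 76.3 + 90.5 + 94.6 + 116.6 + 103.2 + 133.2 + 137.8 + 123.1 + 133.4 + 127.0 + 110.8 = 1246.5
TFR = 1246.5 / 1000 = 1.2465

1.25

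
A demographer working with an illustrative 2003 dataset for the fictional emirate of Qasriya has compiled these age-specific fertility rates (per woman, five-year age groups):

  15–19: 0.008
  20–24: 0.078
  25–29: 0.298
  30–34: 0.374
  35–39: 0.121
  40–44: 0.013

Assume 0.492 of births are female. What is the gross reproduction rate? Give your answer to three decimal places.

2.194

Proportion female at birth = 0.492.
Sum of ASFRs = 0.008 + 0.078 + 0.298 + 0.374 + 0.121 + 0.013 = 0.892
TFR = 5 × 0.892 = 4.46
GRR = 0.492 × 4.46 = 2.19432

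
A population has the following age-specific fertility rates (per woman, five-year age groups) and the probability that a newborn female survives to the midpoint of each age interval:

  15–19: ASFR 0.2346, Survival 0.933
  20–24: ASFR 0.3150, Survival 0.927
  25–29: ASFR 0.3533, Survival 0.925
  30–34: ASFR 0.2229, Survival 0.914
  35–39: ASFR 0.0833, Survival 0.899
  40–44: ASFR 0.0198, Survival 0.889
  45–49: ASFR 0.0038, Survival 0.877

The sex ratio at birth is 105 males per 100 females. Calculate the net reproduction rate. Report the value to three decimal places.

Proportion female at birth = 100 / (100 + 105) = 0.48780.
Per-age-group product (5 × ASFR × survival probability):
  15–19: 5 × 0.2346 × 0.933 = 1.09441
  20–24: 5 × 0.3150 × 0.927 = 1.46003
  25–29: 5 × 0.3533 × 0.925 = 1.63401
  30–34: 5 × 0.2229 × 0.914 = 1.01865
  35–39: 5 × 0.0833 × 0.899 = 0.37443
  40–44: 5 × 0.0198 × 0.889 = 0.08801
  45–49: 5 × 0.0038 × 0.877 = 0.01666
Sum = 5.68620
NRR = 0.48780 × 5.68620 = 2.77373

2.774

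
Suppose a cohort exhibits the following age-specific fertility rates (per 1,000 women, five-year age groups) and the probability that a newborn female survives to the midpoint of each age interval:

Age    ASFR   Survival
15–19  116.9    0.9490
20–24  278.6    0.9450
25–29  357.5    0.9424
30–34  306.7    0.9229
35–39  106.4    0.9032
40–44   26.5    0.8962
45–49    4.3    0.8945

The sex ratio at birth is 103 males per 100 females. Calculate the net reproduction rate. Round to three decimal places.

2.753

Proportion female at birth = 100 / (100 + 103) = 0.49261.
Survival-weighted fertility by age (5·fₓ·Sₓ):
  15–19: 5 × 116.9/1000 × 0.9490 = 0.55469
  20–24: 5 × 278.6/1000 × 0.9450 = 1.31639
  25–29: 5 × 357.5/1000 × 0.9424 = 1.68454
  30–34: 5 × 306.7/1000 × 0.9229 = 1.41527
  35–39: 5 × 106.4/1000 × 0.9032 = 0.48050
  40–44: 5 × 26.5/1000 × 0.8962 = 0.11875
  45–49: 5 × 4.3/1000 × 0.8945 = 0.01923
Sum = 5.58937
NRR = 0.49261 × 5.58937 = 2.75338
With NRR above 1 the population is above replacement fertility.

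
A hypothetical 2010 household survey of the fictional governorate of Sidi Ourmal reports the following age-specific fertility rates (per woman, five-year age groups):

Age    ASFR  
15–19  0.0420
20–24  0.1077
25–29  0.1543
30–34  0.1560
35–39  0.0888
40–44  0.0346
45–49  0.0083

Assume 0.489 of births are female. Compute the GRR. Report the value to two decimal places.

1.45

Proportion female at birth = 0.489.
Sum of ASFRs = 0.0420 + 0.1077 + 0.1543 + 0.1560 + 0.0888 + 0.0346 + 0.0083 = 0.5917
TFR = 5 × 0.5917 = 2.9585
GRR = 0.489 × 2.9585 = 1.44671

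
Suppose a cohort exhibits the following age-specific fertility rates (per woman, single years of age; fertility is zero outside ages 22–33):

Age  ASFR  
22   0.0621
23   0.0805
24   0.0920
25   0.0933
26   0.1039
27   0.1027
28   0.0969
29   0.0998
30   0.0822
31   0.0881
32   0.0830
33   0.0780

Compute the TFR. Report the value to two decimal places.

1.06

Sum of ASFRs = 0.0621 + 0.0805 + 0.0920 + 0.0933 + 0.1039 + 0.1027 + 0.0969 + 0.0998 + 0.0822 + 0.0881 + 0.0830 + 0.0780 = 1.0625
TFR = 1.0625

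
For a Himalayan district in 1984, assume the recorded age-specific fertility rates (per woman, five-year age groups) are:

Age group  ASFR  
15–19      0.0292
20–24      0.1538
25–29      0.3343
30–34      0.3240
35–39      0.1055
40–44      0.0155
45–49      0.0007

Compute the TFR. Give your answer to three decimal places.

4.815

Sum of ASFRs = 0.0292 + 0.1538 + 0.3343 + 0.3240 + 0.1055 + 0.0155 + 0.0007 = 0.9630
TFR = 5 × 0.9630 = 4.815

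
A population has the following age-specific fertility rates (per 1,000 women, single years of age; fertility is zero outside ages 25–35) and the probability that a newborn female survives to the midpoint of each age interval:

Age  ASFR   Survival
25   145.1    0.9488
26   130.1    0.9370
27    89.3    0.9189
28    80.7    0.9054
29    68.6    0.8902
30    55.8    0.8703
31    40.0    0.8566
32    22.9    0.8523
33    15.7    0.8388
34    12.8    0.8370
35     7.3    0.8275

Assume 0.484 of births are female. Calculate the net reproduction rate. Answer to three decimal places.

0.294

Proportion female at birth = 0.484.
Survival-weighted fertility by age (1·fₓ·Sₓ):
  25: 1 × 145.1/1000 × 0.9488 = 0.13767
  26: 1 × 130.1/1000 × 0.9370 = 0.12190
  27: 1 × 89.3/1000 × 0.9189 = 0.08206
  28: 1 × 80.7/1000 × 0.9054 = 0.07307
  29: 1 × 68.6/1000 × 0.8902 = 0.06107
  30: 1 × 55.8/1000 × 0.8703 = 0.04856
  31: 1 × 40.0/1000 × 0.8566 = 0.03426
  32: 1 × 22.9/1000 × 0.8523 = 0.01952
  33: 1 × 15.7/1000 × 0.8388 = 0.01317
  34: 1 × 12.8/1000 × 0.8370 = 0.01071
  35: 1 × 7.3/1000 × 0.8275 = 0.00604
Sum = 0.60803
NRR = 0.484 × 0.60803 = 0.29429
An NRR under 1 implies long-run decline under these rates.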